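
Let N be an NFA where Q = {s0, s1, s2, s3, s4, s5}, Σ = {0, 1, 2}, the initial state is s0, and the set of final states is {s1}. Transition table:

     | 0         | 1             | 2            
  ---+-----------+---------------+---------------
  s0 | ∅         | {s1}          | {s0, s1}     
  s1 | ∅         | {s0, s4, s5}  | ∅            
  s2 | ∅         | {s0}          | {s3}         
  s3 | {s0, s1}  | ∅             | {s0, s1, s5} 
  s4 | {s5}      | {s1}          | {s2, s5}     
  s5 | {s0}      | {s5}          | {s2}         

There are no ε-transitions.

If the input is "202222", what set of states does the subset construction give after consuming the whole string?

∅

Start in {s0}.
Read '2': {s0} → {s0, s1}.
Read '0': {s0, s1} → ∅.
The set is empty and remains empty for the remaining 4 symbols.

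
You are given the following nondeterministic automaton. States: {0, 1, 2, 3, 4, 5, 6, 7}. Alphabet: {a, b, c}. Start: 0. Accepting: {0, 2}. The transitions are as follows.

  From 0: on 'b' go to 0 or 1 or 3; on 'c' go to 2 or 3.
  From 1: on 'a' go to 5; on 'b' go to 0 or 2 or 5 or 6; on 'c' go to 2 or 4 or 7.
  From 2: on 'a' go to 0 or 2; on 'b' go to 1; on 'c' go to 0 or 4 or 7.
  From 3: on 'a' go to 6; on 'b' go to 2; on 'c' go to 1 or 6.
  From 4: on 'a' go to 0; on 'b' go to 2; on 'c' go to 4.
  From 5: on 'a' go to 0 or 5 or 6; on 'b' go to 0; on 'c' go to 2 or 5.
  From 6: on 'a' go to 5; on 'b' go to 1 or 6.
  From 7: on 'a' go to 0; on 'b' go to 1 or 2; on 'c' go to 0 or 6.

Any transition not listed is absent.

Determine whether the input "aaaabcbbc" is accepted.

Start in {0}.
Read 'a': {0} → ∅.
The set is empty and remains empty for the remaining 8 symbols.
The final set ∅ contains no accepting state.

No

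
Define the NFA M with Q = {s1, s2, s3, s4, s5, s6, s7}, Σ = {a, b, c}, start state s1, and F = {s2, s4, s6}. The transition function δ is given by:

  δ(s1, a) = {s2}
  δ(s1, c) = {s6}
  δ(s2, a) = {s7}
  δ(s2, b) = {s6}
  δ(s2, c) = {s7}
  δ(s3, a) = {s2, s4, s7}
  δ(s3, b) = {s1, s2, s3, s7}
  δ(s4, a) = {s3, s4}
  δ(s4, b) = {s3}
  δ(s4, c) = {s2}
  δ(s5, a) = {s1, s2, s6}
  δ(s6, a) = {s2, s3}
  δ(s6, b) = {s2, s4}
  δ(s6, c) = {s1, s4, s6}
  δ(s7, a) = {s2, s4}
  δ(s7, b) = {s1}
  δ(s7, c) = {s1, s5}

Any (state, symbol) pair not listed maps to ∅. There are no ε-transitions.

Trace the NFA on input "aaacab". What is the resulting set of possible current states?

Start in {s1}.
Read 'a': s1→{s2}; now {s2}.
Read 'a': s2→{s7}; now {s7}.
Read 'a': s7→{s2, s4}; now {s2, s4}.
Read 'c': s2→{s7}, s4→{s2}; now {s2, s7}.
Read 'a': s2→{s7}, s7→{s2, s4}; now {s2, s4, s7}.
Read 'b': s2→{s6}, s4→{s3}, s7→{s1}; now {s1, s3, s6}.

{s1, s3, s6}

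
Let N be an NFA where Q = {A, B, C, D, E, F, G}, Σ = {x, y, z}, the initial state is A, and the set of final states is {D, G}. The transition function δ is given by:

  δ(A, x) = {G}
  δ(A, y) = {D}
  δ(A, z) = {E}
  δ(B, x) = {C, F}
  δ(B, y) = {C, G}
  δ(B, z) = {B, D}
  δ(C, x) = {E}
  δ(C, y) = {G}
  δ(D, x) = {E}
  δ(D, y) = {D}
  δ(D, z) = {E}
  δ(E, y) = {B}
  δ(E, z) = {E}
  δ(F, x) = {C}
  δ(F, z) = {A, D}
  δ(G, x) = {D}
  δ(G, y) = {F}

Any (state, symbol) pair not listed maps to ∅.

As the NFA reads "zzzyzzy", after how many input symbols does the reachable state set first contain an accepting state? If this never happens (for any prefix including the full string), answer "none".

5

Start in {A}.
Read 'z': {A} → {E}.
Read 'z': {E} → {E}.
Read 'z': {E} → {E}.
Read 'y': {E} → {B}.
Read 'z': {B} → {B, D}.
None of the earlier sets intersect F, but {B, D} does.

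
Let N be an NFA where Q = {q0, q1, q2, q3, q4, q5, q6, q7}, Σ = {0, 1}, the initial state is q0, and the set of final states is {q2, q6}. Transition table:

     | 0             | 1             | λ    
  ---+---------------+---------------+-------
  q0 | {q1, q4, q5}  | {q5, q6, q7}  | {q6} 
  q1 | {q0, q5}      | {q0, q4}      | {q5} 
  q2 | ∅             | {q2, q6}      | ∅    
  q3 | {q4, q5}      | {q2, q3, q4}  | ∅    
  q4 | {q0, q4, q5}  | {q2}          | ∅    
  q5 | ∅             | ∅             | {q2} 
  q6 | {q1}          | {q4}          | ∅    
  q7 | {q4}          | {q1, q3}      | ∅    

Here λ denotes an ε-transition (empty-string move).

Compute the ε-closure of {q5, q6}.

Begin with {q5, q6}.
ε-move q5 → q2; add q2.

{q2, q5, q6}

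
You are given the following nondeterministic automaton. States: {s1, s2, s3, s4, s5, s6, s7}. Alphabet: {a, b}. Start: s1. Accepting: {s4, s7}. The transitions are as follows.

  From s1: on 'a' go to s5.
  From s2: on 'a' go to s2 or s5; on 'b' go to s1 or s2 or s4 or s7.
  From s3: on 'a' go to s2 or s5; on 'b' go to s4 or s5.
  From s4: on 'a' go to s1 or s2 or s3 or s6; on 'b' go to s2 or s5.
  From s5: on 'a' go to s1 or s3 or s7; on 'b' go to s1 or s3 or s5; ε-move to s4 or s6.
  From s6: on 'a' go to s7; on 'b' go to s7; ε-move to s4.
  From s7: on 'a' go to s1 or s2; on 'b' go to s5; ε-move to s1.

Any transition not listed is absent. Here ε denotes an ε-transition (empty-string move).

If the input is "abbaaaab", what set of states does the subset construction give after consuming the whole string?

{s1, s2, s3, s4, s5, s6, s7}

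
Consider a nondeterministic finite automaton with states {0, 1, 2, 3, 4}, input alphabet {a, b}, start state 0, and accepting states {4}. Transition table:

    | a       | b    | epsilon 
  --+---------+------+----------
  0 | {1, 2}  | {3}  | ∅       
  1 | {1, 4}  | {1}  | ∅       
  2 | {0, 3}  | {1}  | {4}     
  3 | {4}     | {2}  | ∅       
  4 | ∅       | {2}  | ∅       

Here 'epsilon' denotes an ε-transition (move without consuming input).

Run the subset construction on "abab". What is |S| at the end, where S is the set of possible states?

4

Start in {0}.
Read 'a': 0→{1, 2}; union {1, 2}; ε-closure = {1, 2, 4}.
Read 'b': 1→{1}, 2→{1}, 4→{2}; union {1, 2}; ε-closure = {1, 2, 4}.
Read 'a': 1→{1, 4}, 2→{0, 3}, 4→∅; now {0, 1, 3, 4}.
Read 'b': 0→{3}, 1→{1}, 3→{2}, 4→{2}; union {1, 2, 3}; ε-closure = {1, 2, 3, 4}.
That set has 4 states.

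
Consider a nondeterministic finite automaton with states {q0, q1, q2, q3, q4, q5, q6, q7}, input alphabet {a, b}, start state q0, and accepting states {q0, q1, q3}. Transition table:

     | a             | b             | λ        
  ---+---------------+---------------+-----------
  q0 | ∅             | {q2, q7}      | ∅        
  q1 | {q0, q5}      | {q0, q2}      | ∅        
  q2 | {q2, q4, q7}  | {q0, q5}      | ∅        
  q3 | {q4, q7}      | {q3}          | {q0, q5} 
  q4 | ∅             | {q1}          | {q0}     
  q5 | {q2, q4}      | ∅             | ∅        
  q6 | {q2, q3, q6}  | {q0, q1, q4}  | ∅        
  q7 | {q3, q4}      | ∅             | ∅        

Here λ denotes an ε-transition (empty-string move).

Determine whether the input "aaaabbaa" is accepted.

Start in {q0}.
Read 'a': q0→∅; now ∅.
The set is empty and remains empty for the remaining 7 symbols.
The final set ∅ contains no accepting state.

No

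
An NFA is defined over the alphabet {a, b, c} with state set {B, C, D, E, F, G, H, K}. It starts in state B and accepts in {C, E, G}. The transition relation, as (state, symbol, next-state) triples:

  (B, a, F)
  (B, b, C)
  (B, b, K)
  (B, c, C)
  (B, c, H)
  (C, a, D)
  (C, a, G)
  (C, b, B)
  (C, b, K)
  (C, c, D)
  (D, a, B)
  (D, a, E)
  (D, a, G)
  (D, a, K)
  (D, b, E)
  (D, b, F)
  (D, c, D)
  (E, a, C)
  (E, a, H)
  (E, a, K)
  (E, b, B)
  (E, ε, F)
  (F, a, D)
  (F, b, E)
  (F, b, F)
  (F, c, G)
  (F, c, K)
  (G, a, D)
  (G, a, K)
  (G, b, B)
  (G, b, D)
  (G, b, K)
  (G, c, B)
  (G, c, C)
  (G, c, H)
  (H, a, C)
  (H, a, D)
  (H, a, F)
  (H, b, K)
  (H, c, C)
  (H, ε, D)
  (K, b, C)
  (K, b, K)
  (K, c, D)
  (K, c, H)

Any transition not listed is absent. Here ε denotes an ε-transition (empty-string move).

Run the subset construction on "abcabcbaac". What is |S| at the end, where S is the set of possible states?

6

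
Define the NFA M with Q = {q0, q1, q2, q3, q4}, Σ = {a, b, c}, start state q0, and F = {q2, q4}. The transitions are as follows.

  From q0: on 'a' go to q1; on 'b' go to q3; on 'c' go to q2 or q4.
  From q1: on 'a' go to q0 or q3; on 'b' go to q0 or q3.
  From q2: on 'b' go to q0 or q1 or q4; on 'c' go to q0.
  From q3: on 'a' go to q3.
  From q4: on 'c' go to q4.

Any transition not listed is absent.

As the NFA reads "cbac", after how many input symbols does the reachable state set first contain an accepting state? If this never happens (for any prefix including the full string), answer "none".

Start in {q0}.
Read 'c': q0→{q2, q4}; now {q2, q4}.
None of the earlier sets intersect F, but {q2, q4} does.

1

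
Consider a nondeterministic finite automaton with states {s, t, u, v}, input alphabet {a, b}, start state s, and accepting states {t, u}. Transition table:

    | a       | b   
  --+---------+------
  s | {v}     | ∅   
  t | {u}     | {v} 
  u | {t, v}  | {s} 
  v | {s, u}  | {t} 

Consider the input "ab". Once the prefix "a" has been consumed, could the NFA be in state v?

Yes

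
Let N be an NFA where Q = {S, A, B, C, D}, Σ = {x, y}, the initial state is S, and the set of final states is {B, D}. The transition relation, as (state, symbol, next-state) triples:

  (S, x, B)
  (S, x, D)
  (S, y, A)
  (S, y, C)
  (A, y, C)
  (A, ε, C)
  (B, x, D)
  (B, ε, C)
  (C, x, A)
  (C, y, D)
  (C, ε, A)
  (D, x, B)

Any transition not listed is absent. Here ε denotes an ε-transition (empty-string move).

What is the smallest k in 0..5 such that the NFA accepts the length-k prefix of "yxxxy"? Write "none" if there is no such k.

Start in {S}.
Read 'y': S→{A, C}; now {A, C}.
Read 'x': A→∅, C→{A}; union {A}; ε-closure = {A, C}.
Read 'x': A→∅, C→{A}; union {A}; ε-closure = {A, C}.
Read 'x': A→∅, C→{A}; union {A}; ε-closure = {A, C}.
Read 'y': A→{C}, C→{D}; union {C, D}; ε-closure = {A, C, D}.
None of the earlier sets intersect F, but {A, C, D} does.

5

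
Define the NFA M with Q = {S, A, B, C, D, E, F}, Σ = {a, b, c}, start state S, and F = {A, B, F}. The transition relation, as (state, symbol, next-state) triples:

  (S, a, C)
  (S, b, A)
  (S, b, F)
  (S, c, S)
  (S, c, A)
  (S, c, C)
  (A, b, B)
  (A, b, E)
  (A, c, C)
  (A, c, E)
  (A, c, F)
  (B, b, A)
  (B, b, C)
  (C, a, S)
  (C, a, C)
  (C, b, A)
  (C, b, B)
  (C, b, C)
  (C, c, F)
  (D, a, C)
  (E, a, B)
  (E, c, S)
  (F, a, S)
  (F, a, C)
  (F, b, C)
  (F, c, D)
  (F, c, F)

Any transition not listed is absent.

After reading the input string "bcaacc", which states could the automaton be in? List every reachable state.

{S, A, C, D, E, F}

Start in {S}.
Read 'b': {S} → {A, F}.
Read 'c': {A, F} → {C, D, E, F}.
Read 'a': {C, D, E, F} → {S, B, C}.
Read 'a': {S, B, C} → {S, C}.
Read 'c': {S, C} → {S, A, C, F}.
Read 'c': {S, A, C, F} → {S, A, C, D, E, F}.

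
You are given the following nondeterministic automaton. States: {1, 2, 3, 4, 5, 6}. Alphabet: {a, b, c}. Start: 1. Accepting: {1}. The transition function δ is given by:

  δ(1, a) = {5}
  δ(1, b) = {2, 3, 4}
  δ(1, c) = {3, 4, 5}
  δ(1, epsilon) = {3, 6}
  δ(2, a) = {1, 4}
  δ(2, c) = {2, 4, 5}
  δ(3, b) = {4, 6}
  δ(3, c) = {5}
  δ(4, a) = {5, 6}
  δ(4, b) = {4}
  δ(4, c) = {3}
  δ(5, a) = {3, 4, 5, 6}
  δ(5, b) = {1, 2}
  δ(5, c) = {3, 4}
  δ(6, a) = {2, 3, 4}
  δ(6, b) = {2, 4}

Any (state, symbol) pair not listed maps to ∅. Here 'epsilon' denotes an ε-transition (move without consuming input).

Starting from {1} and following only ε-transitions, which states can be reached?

{1, 3, 6}

Begin with {1}.
ε-move 1 → 3; add 3.
ε-move 1 → 6; add 6.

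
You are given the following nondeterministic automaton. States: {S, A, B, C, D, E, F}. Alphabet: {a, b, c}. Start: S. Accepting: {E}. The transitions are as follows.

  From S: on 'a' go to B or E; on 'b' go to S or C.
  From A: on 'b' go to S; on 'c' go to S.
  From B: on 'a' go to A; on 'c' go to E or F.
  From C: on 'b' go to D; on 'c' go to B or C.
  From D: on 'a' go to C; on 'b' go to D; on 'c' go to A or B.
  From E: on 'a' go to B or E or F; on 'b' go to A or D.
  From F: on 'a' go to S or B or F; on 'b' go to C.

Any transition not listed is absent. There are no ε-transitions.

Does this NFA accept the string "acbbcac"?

No

Start in {S}.
Read 'a': S→{B, E}; now {B, E}.
Read 'c': B→{E, F}, E→∅; now {E, F}.
Read 'b': E→{A, D}, F→{C}; now {A, C, D}.
Read 'b': A→{S}, C→{D}, D→{D}; now {S, D}.
Read 'c': S→∅, D→{A, B}; now {A, B}.
Read 'a': A→∅, B→{A}; now {A}.
Read 'c': A→{S}; now {S}.
The final set {S} contains no accepting state.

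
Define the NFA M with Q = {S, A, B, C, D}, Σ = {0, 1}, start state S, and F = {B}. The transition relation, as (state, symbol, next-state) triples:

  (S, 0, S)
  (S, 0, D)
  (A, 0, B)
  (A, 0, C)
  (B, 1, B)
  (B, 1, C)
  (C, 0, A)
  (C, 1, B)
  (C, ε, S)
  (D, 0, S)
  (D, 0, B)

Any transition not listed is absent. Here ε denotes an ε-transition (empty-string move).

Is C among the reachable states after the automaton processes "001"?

Yes

Start in {S}.
Read '0': {S} → {S, D}.
Read '0': {S, D} → {S, B, D}.
Read '1': {S, B, D} → {S, B, C}.
State C is in {S, B, C}.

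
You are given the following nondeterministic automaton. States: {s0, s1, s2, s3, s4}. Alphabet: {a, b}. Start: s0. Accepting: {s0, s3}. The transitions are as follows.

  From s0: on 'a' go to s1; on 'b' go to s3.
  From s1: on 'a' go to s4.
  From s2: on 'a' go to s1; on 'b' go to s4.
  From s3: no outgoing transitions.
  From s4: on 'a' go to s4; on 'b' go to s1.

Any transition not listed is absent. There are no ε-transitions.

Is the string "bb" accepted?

No

Start in {s0}.
Read 'b': {s0} → {s3}.
Read 'b': {s3} → ∅.
The final set ∅ contains no accepting state.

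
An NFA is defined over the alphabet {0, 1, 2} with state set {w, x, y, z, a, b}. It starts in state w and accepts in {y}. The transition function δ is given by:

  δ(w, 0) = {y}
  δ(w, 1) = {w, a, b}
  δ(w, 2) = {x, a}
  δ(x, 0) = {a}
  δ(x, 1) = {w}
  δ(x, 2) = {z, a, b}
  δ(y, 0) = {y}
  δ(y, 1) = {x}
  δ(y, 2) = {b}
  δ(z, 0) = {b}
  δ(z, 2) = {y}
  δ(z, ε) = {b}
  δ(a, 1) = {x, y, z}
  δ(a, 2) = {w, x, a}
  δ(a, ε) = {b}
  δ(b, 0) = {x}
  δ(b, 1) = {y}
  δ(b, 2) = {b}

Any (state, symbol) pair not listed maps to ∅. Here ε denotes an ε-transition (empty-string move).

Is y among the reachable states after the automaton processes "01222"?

No

Start in {w}.
Read '0': {w} → {y}.
Read '1': {y} → {x}.
Read '2': {x} → {z, a, b}.
Read '2': {z, a, b} → {w, x, y, a, b}.
Read '2': {w, x, y, a, b} → {w, x, z, a, b}.
State y is not in {w, x, z, a, b}.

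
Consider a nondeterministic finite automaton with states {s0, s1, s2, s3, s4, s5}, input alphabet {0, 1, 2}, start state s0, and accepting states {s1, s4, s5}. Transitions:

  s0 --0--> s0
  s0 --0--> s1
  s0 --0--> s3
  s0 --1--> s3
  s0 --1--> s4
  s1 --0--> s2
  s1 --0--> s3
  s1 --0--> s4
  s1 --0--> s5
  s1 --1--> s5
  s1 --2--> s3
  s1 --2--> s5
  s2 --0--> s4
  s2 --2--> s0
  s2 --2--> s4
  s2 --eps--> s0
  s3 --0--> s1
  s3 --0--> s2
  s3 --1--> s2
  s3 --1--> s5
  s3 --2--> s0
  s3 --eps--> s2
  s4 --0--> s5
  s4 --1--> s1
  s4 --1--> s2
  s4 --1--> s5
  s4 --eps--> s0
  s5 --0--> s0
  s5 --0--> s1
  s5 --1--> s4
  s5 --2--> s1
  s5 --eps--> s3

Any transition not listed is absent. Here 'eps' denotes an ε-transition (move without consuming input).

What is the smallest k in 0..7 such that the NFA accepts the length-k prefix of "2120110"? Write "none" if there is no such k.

none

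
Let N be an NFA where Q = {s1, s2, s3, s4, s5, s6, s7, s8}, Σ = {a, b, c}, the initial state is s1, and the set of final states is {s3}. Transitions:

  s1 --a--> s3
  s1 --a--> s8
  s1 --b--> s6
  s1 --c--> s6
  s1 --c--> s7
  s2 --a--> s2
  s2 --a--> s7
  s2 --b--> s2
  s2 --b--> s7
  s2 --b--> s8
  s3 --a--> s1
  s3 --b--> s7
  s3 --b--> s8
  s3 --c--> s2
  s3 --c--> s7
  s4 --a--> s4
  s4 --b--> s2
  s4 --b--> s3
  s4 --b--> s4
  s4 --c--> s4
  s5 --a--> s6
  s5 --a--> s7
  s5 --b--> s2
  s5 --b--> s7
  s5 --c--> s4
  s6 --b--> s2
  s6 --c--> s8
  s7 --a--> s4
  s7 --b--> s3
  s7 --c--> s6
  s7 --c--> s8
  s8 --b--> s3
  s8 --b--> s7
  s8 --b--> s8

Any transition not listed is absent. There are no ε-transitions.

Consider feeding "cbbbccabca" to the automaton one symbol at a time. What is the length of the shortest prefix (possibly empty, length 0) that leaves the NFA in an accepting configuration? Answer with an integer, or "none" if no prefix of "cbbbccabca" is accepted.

2

Start in {s1}.
Read 'c': {s1} → {s6, s7}.
Read 'b': {s6, s7} → {s2, s3}.
None of the earlier sets intersect F, but {s2, s3} does.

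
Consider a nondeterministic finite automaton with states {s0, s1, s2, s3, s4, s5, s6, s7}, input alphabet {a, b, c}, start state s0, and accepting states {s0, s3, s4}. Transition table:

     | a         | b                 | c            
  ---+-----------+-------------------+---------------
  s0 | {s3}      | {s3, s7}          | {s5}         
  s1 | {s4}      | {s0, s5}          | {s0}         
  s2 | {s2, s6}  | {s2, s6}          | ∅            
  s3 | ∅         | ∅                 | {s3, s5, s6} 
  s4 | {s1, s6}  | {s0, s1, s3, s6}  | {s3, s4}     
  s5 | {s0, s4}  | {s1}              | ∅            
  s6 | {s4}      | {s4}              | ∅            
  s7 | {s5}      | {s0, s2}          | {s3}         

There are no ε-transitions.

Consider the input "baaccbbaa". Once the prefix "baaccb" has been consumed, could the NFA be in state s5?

No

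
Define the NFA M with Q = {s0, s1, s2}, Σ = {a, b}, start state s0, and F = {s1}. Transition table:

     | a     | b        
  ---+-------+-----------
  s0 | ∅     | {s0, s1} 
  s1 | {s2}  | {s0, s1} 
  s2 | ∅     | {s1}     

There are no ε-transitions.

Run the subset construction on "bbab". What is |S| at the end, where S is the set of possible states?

Start in {s0}.
Read 'b': {s0} → {s0, s1}.
Read 'b': {s0, s1} → {s0, s1}.
Read 'a': {s0, s1} → {s2}.
Read 'b': {s2} → {s1}.
That set has 1 state.

1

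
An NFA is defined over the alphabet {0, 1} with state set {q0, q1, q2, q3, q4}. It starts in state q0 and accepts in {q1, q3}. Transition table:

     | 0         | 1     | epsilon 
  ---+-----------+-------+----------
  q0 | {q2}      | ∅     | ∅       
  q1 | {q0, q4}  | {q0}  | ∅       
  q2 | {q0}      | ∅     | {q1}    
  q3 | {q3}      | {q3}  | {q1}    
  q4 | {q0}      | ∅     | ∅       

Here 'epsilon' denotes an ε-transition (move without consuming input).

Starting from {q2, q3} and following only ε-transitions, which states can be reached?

{q1, q2, q3}

Begin with {q2, q3}.
ε-move q3 → q1; add q1.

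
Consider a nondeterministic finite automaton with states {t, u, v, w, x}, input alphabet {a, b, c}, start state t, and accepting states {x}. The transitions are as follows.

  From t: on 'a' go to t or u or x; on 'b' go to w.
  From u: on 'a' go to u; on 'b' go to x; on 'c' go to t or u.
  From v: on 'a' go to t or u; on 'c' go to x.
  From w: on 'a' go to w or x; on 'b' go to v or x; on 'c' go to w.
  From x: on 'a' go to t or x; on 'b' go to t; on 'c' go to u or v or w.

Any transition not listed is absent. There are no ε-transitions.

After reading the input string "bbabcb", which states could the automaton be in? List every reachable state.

{v, x}

Start in {t}.
Read 'b': {t} → {w}.
Read 'b': {w} → {v, x}.
Read 'a': {v, x} → {t, u, x}.
Read 'b': {t, u, x} → {t, w, x}.
Read 'c': {t, w, x} → {u, v, w}.
Read 'b': {u, v, w} → {v, x}.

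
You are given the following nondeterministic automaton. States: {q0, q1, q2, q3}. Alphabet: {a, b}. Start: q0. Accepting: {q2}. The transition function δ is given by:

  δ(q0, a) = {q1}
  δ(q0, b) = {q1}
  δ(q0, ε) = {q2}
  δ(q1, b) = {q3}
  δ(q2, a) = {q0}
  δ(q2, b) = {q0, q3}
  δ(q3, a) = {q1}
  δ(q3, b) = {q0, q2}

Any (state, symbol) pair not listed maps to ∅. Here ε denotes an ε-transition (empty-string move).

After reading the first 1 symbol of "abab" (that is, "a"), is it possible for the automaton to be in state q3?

No

Start: ε-closure({q0}) = {q0, q2}.
Read 'a': {q0, q2} → {q0, q1, q2}.
State q3 is not in {q0, q1, q2}.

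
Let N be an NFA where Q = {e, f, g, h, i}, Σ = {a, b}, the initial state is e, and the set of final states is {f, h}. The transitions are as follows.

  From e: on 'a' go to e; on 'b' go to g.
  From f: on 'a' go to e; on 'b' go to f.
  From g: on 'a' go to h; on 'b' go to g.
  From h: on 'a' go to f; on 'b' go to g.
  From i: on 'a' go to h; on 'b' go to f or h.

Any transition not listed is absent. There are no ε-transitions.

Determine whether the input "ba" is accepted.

Start in {e}.
Read 'b': {e} → {g}.
Read 'a': {g} → {h}.
The final set {h} contains the accepting state h.

Yes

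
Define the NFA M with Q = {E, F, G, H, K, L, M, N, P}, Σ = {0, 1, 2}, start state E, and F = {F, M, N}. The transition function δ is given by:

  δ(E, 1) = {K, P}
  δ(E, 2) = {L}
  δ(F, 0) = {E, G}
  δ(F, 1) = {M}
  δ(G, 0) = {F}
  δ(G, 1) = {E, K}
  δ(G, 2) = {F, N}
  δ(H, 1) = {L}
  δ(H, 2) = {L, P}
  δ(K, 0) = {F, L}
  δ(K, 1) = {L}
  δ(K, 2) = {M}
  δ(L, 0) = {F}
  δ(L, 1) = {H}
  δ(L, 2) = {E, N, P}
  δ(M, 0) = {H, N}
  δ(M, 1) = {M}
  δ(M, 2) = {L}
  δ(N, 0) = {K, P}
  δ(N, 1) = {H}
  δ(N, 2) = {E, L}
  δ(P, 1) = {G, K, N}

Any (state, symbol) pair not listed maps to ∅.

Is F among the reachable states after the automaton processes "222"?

Start in {E}.
Read '2': {E} → {L}.
Read '2': {L} → {E, N, P}.
Read '2': {E, N, P} → {E, L}.
State F is not in {E, L}.

No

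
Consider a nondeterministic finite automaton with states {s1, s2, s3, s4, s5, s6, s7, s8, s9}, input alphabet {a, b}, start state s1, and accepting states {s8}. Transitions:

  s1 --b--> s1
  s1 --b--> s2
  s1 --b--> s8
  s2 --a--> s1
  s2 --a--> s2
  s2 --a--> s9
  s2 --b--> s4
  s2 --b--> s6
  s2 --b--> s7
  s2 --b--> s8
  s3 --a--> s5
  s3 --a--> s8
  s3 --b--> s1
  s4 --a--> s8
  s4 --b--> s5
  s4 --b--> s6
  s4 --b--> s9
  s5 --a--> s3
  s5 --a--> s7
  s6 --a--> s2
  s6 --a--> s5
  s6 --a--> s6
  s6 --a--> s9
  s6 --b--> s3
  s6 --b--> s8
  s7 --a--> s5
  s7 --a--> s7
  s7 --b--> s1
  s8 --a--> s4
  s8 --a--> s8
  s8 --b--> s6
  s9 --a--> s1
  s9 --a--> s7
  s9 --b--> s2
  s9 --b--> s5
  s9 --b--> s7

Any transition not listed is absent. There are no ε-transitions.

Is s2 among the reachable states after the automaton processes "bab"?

Start in {s1}.
Read 'b': {s1} → {s1, s2, s8}.
Read 'a': {s1, s2, s8} → {s1, s2, s4, s8, s9}.
Read 'b': {s1, s2, s4, s8, s9} → {s1, s2, s4, s5, s6, s7, s8, s9}.
State s2 is in {s1, s2, s4, s5, s6, s7, s8, s9}.

Yes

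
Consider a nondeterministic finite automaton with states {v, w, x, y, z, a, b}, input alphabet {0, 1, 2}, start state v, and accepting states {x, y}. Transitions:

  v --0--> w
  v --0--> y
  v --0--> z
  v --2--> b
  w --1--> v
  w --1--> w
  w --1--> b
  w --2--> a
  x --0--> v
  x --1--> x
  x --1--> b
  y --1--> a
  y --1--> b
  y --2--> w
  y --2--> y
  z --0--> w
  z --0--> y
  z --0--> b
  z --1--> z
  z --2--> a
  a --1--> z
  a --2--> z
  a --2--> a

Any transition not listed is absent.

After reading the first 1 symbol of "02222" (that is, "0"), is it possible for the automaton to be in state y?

Start in {v}.
Read '0': v→{w, y, z}; now {w, y, z}.
State y is in {w, y, z}.

Yes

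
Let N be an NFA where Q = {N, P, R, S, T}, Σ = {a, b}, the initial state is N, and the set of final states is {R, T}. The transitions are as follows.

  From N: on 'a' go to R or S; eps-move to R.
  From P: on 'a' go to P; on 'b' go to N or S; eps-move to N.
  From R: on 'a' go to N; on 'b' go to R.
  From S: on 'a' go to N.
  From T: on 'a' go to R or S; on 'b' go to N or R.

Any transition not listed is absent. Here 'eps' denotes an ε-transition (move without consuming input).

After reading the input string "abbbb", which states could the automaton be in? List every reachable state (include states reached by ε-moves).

{R}

Start: ε-closure({N}) = {N, R}.
Read 'a': N→{R, S}, R→{N}; now {N, R, S}.
Read 'b': N→∅, R→{R}, S→∅; now {R}.
Read 'b': R→{R}; now {R}.
Read 'b': R→{R}; now {R}.
Read 'b': R→{R}; now {R}.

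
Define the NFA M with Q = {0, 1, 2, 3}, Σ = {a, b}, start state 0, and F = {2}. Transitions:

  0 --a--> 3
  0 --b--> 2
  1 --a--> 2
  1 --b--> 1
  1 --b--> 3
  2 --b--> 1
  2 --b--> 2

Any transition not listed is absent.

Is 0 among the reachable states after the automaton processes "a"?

No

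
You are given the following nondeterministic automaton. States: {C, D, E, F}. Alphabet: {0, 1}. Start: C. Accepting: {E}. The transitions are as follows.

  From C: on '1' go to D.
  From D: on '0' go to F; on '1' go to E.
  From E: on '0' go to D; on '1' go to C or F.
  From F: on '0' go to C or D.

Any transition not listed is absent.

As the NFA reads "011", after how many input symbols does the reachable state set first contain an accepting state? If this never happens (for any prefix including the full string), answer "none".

Start in {C}.
Read '0': {C} → ∅.
The set is empty and remains empty for the remaining 2 symbols.
No reachable set along the way intersects F.

none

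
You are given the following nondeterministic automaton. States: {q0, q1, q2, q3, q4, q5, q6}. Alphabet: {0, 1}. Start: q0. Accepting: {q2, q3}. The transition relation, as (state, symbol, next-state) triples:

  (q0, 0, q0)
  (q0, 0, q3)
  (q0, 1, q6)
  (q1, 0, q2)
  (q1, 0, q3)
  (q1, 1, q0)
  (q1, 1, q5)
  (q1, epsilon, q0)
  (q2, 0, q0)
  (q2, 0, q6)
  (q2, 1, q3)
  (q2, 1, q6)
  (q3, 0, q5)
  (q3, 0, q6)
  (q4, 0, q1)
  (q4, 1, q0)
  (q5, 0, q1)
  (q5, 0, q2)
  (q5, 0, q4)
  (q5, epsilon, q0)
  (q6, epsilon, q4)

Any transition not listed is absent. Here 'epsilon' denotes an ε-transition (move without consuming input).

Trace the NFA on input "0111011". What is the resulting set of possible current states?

{q0, q4, q6}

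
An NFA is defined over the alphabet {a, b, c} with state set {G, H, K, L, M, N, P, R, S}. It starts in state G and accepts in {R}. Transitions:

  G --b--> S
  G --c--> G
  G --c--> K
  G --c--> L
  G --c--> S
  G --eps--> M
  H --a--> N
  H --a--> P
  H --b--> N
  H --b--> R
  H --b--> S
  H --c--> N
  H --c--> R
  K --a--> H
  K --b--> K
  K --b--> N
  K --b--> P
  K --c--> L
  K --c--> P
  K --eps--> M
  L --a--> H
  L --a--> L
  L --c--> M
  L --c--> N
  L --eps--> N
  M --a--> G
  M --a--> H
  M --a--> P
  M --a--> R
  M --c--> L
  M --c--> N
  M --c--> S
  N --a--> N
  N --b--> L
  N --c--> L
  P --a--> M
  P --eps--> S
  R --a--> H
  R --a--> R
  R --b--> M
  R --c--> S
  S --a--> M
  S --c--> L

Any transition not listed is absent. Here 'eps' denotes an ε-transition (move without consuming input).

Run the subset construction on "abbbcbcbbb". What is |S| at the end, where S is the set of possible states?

Start: ε-closure({G}) = {G, M}.
Read 'a': {G, M} → {G, H, M, P, R, S}.
Read 'b': {G, H, M, P, R, S} → {M, N, R, S}.
Read 'b': {M, N, R, S} → {L, M, N}.
Read 'b': {L, M, N} → {L, N}.
Read 'c': {L, N} → {L, M, N}.
Read 'b': {L, M, N} → {L, N}.
Read 'c': {L, N} → {L, M, N}.
Read 'b': {L, M, N} → {L, N}.
Read 'b': {L, N} → {L, N}.
Read 'b': {L, N} → {L, N}.
That set has 2 states.

2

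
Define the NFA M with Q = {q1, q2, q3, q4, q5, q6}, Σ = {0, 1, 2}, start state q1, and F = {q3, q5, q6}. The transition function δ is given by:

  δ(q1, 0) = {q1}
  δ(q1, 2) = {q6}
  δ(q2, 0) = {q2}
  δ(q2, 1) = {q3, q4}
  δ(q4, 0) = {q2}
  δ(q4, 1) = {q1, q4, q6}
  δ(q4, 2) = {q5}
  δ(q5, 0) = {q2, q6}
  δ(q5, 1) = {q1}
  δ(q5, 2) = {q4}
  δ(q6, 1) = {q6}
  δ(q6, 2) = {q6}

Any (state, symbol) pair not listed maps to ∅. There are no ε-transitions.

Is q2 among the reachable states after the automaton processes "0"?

No

Start in {q1}.
Read '0': {q1} → {q1}.
State q2 is not in {q1}.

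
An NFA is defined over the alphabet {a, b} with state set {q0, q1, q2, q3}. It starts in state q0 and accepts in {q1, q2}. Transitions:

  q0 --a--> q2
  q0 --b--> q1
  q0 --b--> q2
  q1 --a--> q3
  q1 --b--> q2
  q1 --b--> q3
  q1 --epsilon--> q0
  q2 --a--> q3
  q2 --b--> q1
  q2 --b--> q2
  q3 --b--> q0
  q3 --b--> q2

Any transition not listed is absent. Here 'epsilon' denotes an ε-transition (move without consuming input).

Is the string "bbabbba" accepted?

Yes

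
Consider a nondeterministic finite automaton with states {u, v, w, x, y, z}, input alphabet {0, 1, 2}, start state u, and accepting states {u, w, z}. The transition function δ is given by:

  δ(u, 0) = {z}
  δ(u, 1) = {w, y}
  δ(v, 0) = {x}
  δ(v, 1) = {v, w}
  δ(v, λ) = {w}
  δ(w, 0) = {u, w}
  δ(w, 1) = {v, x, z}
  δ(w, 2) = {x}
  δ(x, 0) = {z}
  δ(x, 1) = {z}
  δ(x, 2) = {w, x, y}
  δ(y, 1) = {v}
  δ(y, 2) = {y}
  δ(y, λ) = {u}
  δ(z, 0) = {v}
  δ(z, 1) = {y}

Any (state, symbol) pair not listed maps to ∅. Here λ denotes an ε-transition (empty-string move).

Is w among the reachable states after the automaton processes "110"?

Yes

Start in {u}.
Read '1': {u} → {u, w, y}.
Read '1': {u, w, y} → {u, v, w, x, y, z}.
Read '0': {u, v, w, x, y, z} → {u, v, w, x, z}.
State w is in {u, v, w, x, z}.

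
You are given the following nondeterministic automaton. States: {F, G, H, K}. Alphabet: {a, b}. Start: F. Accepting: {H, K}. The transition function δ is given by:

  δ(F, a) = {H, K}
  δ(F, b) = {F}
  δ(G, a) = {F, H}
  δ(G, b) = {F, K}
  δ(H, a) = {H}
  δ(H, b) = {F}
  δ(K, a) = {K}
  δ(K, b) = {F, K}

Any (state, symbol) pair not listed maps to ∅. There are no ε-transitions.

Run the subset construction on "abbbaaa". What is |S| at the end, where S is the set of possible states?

2

Start in {F}.
Read 'a': {F} → {H, K}.
Read 'b': {H, K} → {F, K}.
Read 'b': {F, K} → {F, K}.
Read 'b': {F, K} → {F, K}.
Read 'a': {F, K} → {H, K}.
Read 'a': {H, K} → {H, K}.
Read 'a': {H, K} → {H, K}.
That set has 2 states.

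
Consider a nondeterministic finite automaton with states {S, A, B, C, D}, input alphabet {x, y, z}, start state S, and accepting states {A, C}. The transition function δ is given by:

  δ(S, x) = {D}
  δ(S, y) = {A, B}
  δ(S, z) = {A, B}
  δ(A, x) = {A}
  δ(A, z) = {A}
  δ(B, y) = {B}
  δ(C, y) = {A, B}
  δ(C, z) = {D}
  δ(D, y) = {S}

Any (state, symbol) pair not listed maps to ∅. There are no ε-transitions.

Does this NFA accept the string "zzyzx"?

No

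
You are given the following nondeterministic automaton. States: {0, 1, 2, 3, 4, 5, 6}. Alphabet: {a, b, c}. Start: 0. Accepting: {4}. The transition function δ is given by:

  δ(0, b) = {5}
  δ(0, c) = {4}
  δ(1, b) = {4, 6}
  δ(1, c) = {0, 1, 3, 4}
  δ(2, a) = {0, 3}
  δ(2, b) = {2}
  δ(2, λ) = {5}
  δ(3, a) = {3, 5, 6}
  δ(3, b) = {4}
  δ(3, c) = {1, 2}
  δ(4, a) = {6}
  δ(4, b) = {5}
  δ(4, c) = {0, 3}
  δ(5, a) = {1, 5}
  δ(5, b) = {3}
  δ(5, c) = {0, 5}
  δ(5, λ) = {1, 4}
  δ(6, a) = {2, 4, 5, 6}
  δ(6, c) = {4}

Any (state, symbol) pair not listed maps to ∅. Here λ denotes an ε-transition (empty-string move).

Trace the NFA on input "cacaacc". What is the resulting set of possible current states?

Start in {0}.
Read 'c': {0} → {4}.
Read 'a': {4} → {6}.
Read 'c': {6} → {4}.
Read 'a': {4} → {6}.
Read 'a': {6} → {1, 2, 4, 5, 6}.
Read 'c': {1, 2, 4, 5, 6} → {0, 1, 3, 4, 5}.
Read 'c': {0, 1, 3, 4, 5} → {0, 1, 2, 3, 4, 5}.

{0, 1, 2, 3, 4, 5}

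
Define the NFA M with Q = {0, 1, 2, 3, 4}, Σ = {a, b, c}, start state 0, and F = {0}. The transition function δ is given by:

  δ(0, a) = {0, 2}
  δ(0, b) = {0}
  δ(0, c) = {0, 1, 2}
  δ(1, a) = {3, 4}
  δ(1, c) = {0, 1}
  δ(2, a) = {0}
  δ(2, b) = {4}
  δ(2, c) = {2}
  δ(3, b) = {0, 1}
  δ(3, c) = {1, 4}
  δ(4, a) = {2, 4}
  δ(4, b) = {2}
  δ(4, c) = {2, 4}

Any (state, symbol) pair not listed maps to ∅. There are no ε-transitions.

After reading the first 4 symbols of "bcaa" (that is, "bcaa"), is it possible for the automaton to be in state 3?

Start in {0}.
Read 'b': 0→{0}; now {0}.
Read 'c': 0→{0, 1, 2}; now {0, 1, 2}.
Read 'a': 0→{0, 2}, 1→{3, 4}, 2→{0}; now {0, 2, 3, 4}.
Read 'a': 0→{0, 2}, 2→{0}, 3→∅, 4→{2, 4}; now {0, 2, 4}.
State 3 is not in {0, 2, 4}.

No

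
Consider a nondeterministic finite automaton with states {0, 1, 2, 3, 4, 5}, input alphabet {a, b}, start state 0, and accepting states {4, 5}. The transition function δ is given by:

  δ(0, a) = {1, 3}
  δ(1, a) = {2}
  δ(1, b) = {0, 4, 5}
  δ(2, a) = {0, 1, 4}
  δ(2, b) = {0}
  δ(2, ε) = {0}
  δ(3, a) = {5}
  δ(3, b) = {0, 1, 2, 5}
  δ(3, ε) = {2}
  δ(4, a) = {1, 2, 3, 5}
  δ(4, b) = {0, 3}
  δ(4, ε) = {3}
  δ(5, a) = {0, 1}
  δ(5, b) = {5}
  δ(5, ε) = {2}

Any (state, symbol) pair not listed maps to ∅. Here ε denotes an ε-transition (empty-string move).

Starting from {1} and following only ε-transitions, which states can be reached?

Begin with {1}.
No ε-moves leave this set, so the closure equals the set itself.

{1}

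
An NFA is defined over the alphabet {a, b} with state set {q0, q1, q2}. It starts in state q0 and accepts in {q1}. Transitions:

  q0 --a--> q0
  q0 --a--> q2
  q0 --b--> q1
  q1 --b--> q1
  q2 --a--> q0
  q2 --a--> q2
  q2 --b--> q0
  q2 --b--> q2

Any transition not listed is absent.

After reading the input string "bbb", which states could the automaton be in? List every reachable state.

{q1}

Start in {q0}.
Read 'b': q0→{q1}; now {q1}.
Read 'b': q1→{q1}; now {q1}.
Read 'b': q1→{q1}; now {q1}.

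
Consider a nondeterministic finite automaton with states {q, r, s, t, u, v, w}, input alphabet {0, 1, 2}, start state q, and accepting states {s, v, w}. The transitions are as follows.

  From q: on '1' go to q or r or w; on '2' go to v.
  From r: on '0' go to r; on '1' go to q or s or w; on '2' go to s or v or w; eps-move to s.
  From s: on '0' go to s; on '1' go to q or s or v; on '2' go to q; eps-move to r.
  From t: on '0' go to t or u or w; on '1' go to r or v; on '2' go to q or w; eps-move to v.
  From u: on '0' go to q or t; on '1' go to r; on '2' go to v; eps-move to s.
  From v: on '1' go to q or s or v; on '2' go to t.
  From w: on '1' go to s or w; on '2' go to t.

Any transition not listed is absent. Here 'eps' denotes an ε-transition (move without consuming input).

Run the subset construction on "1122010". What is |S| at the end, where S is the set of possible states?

2

Start in {q}.
Read '1': q→{q, r, w}; union {q, r, w}; ε-closure = {q, r, s, w}.
Read '1': q→{q, r, w}, r→{q, s, w}, s→{q, s, v}, w→{s, w}; now {q, r, s, v, w}.
Read '2': q→{v}, r→{s, v, w}, s→{q}, v→{t}, w→{t}; union {q, s, t, v, w}; ε-closure = {q, r, s, t, v, w}.
Read '2': q→{v}, r→{s, v, w}, s→{q}, t→{q, w}, v→{t}, w→{t}; union {q, s, t, v, w}; ε-closure = {q, r, s, t, v, w}.
Read '0': q→∅, r→{r}, s→{s}, t→{t, u, w}, v→∅, w→∅; union {r, s, t, u, w}; ε-closure = {r, s, t, u, v, w}.
Read '1': r→{q, s, w}, s→{q, s, v}, t→{r, v}, u→{r}, v→{q, s, v}, w→{s, w}; now {q, r, s, v, w}.
Read '0': q→∅, r→{r}, s→{s}, v→∅, w→∅; now {r, s}.
That set has 2 states.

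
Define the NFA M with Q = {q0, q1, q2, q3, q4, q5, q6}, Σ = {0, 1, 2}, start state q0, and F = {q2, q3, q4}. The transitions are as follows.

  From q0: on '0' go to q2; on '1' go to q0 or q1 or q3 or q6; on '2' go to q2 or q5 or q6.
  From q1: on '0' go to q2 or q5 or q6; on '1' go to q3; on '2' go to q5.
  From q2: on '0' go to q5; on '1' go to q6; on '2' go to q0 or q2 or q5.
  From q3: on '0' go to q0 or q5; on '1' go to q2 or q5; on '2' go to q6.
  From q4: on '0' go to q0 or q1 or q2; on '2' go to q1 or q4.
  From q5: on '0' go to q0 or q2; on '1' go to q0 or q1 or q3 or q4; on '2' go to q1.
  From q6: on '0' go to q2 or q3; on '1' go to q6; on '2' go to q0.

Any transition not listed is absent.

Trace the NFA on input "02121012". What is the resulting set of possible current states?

Start in {q0}.
Read '0': q0→{q2}; now {q2}.
Read '2': q2→{q0, q2, q5}; now {q0, q2, q5}.
Read '1': q0→{q0, q1, q3, q6}, q2→{q6}, q5→{q0, q1, q3, q4}; now {q0, q1, q3, q4, q6}.
Read '2': q0→{q2, q5, q6}, q1→{q5}, q3→{q6}, q4→{q1, q4}, q6→{q0}; now {q0, q1, q2, q4, q5, q6}.
Read '1': q0→{q0, q1, q3, q6}, q1→{q3}, q2→{q6}, q4→∅, q5→{q0, q1, q3, q4}, q6→{q6}; now {q0, q1, q3, q4, q6}.
Read '0': q0→{q2}, q1→{q2, q5, q6}, q3→{q0, q5}, q4→{q0, q1, q2}, q6→{q2, q3}; now {q0, q1, q2, q3, q5, q6}.
Read '1': q0→{q0, q1, q3, q6}, q1→{q3}, q2→{q6}, q3→{q2, q5}, q5→{q0, q1, q3, q4}, q6→{q6}; now {q0, q1, q2, q3, q4, q5, q6}.
Read '2': q0→{q2, q5, q6}, q1→{q5}, q2→{q0, q2, q5}, q3→{q6}, q4→{q1, q4}, q5→{q1}, q6→{q0}; now {q0, q1, q2, q4, q5, q6}.

{q0, q1, q2, q4, q5, q6}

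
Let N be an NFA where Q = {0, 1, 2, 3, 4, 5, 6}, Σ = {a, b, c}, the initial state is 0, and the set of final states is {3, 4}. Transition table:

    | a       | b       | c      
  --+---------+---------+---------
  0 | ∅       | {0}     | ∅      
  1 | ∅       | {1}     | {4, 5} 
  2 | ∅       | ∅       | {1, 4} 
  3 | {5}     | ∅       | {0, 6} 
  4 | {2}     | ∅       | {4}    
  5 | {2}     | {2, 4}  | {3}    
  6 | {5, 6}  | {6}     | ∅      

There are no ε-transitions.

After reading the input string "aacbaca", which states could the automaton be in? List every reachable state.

∅

Start in {0}.
Read 'a': 0→∅; now ∅.
The set is empty and remains empty for the remaining 6 symbols.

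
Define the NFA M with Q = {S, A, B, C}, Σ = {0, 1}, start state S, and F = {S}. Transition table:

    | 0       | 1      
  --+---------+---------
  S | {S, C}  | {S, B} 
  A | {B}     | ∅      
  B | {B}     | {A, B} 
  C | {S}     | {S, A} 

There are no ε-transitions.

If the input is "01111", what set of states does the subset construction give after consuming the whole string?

Start in {S}.
Read '0': S→{S, C}; now {S, C}.
Read '1': S→{S, B}, C→{S, A}; now {S, A, B}.
Read '1': S→{S, B}, A→∅, B→{A, B}; now {S, A, B}.
Read '1': S→{S, B}, A→∅, B→{A, B}; now {S, A, B}.
Read '1': S→{S, B}, A→∅, B→{A, B}; now {S, A, B}.

{S, A, B}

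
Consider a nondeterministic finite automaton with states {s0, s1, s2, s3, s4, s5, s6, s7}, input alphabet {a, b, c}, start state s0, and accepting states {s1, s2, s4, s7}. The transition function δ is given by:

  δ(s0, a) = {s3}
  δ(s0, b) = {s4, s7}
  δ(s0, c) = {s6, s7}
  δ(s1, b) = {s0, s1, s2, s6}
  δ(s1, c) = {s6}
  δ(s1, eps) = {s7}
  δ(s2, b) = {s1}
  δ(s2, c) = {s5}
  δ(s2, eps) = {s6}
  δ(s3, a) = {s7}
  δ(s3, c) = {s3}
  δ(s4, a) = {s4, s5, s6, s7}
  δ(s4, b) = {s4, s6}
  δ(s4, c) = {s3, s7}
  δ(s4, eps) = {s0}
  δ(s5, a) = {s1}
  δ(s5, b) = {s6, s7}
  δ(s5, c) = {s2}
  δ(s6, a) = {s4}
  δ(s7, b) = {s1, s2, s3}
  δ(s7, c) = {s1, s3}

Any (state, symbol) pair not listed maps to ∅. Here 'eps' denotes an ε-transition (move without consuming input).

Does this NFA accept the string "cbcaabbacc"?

Yes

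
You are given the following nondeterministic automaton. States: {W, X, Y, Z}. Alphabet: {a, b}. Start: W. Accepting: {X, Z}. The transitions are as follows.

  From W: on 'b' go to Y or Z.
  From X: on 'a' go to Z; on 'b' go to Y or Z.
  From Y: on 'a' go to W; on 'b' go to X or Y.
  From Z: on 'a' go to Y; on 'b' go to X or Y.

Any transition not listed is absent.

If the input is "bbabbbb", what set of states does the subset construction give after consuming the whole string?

{X, Y, Z}

Start in {W}.
Read 'b': W→{Y, Z}; now {Y, Z}.
Read 'b': Y→{X, Y}, Z→{X, Y}; now {X, Y}.
Read 'a': X→{Z}, Y→{W}; now {W, Z}.
Read 'b': W→{Y, Z}, Z→{X, Y}; now {X, Y, Z}.
Read 'b': X→{Y, Z}, Y→{X, Y}, Z→{X, Y}; now {X, Y, Z}.
Read 'b': X→{Y, Z}, Y→{X, Y}, Z→{X, Y}; now {X, Y, Z}.
Read 'b': X→{Y, Z}, Y→{X, Y}, Z→{X, Y}; now {X, Y, Z}.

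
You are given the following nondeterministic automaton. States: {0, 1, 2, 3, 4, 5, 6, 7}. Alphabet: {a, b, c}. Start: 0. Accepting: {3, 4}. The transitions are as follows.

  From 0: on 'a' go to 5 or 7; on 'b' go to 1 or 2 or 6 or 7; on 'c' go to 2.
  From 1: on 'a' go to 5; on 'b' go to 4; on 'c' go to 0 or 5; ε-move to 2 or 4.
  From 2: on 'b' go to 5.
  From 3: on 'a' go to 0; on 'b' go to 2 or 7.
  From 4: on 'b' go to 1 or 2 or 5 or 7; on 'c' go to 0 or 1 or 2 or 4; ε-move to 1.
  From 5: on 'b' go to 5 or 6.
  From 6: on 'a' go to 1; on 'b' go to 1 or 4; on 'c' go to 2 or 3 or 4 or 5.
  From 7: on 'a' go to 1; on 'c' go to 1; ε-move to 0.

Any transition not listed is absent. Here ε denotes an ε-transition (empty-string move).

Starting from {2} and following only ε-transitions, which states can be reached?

{2}

Begin with {2}.
No ε-moves leave this set, so the closure equals the set itself.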